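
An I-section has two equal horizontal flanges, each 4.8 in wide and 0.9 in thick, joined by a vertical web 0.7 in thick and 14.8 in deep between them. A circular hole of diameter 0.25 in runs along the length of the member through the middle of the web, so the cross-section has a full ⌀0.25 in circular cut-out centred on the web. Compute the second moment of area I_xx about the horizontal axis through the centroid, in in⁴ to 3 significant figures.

Decompose the section into non-overlapping parts with the origin at the bottom-left of its bounding rectangle.
Bottom flange: 4.8 × 0.9, A = 4.32 in², y = 0.45 in, Ī = 0.2916 in⁴.
Web: 0.7 × 14.8, A = 10.36 in², y = 8.3 in, Ī = 189.1 in⁴.
Top flange: 4.8 × 0.9, A = 4.32 in², y = 16.15 in, Ī = 0.2916 in⁴.
Hole (subtracted): ⌀0.25, A = 0.049087 in², y = 8.3 in, Ī = 0.00019175 in⁴.
By symmetry the centroid is at mid-height, ȳ = 8.3 in.
Transfer each piece to the horizontal axis through the centroid using Ī + A·d² with d = y − 8.3:
  bottom flange: d = -7.85 in → contributes +266.5 in⁴
  web: d = 0 in → contributes +189.1 in⁴
  top flange: d = 7.85 in → contributes +266.5 in⁴
  hole: d = 0 in → contributes −0.00019175 in⁴
Total I = 722.11 in⁴.

I_xx ≈ 722 in⁴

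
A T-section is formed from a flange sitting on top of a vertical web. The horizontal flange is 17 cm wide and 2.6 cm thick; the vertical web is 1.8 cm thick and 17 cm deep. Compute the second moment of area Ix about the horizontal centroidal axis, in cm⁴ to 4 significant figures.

Decompose the section into non-overlapping parts with the origin at the bottom-left of its bounding rectangle.
Flange: 17 × 2.6, A = 44.2 cm², y = 18.3 cm, Ī = 24.8993 cm⁴.
Web: 1.8 × 17, A = 30.6 cm², y = 8.5 cm, Ī = 736.95 cm⁴.
Centroid: ȳ = ΣA·y / ΣA = 14.2909 cm.
Transfer each piece to the horizontal centroidal axis using Ī + A·d² with d = y − 14.2909:
  flange: d = 4.00909 cm → contributes +735.318 cm⁴
  web: d = -5.79091 cm → contributes +1763.11 cm⁴
Total I = 2498.43 cm⁴.

Ix ≈ 2498 cm⁴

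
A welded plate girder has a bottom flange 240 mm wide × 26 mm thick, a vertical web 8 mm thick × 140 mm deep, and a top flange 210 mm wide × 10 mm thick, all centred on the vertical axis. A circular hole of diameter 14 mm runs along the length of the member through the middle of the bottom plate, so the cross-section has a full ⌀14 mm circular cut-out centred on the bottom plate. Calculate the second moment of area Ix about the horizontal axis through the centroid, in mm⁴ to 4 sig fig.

Break the section into simple shapes (no overlaps), measuring from the bottom-left corner of the bounding box.
Bottom plate: 240 × 26, A = 6 240 mm², y = 13 mm, Ī = 351 520 mm⁴.
Web plate: 8 × 140, A = 1 120 mm², y = 96 mm, Ī = 1 829 333 mm⁴.
Top plate: 210 × 10, A = 2 100 mm², y = 171 mm, Ī = 17 500 mm⁴.
Hole (subtracted): ⌀14, A = 153.938 mm², y = 13 mm, Ī = 1885.74 mm⁴.
Centroid: ȳ = ΣA·y / ΣA = 58.6434 mm.
Transfer each piece to the horizontal axis through the centroid using Ī + A·d² with d = y − 58.6434:
  bottom plate: d = -45.6434 mm → contributes +13 351 418 mm⁴
  web plate: d = 37.3566 mm → contributes +3 392 314 mm⁴
  top plate: d = 112.357 mm → contributes +26 527 927 mm⁴
  hole: d = -45.6434 mm → contributes −322 587 mm⁴
Total I = 42 949 071 mm⁴.

Ix ≈ 4.295 × 10⁷ mm⁴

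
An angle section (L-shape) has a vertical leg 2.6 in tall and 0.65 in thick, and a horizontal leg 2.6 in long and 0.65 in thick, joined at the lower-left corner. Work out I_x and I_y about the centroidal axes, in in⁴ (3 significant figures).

I_x ≈ 1.69 in⁴, I_y ≈ 1.69 in⁴

Split into non-overlapping primitives; take the origin at the lower-left of the bounding box.
Vertical leg: 0.65 × 2.6, A = 1.69 in², y = 1.3 in, Ī = 0.95203 in⁴.
Horizontal leg (remainder): 1.95 × 0.65, A = 1.2675 in², y = 0.325 in, Ī = 0.044627 in⁴.
Centroid: ȳ = ΣA·y / ΣA = 0.88214 in.
Transfer each piece to the centroidal x-axis using Ī + A·d² with d = y − 0.88214:
  vertical leg: d = 0.41786 in → contributes +1.2471 in⁴
  horizontal leg (remainder): d = -0.55714 in → contributes +0.43807 in⁴
Total I = 1.6852 in⁴.
For the y-axis: x̄ = 0.88214 in.
Repeating about the centroidal y-axis gives I_y = 1.6852 in⁴.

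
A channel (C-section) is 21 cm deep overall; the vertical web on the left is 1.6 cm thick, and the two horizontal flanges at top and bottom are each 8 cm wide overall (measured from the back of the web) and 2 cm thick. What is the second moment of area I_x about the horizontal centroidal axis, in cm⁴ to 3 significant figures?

I_x ≈ 3550 cm⁴

Break the section into simple shapes (no overlaps), measuring from the bottom-left corner of the bounding box.
Web: 1.6 × 21, A = 33.6 cm², y = 10.5 cm, Ī = 1234.8 cm⁴.
Top flange (beyond web): 6.4 × 2, A = 12.8 cm², y = 20 cm, Ī = 4.2667 cm⁴.
Bottom flange (beyond web): 6.4 × 2, A = 12.8 cm², y = 1 cm, Ī = 4.2667 cm⁴.
By symmetry the centroid is at mid-height, ȳ = 10.5 cm.
Transfer each piece to the horizontal centroidal axis using Ī + A·d² with d = y − 10.5:
  web: d = 0 cm → contributes +1234.8 cm⁴
  top flange (beyond web): d = 9.5 cm → contributes +1159.5 cm⁴
  bottom flange (beyond web): d = -9.5 cm → contributes +1159.5 cm⁴
Total I = 3553.7 cm⁴.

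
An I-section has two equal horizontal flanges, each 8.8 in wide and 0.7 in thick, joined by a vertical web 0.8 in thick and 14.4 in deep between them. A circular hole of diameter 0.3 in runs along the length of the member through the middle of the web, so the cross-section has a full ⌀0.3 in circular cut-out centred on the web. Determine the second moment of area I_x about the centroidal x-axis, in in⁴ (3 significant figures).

Split into non-overlapping primitives; take the origin at the lower-left of the bounding box.
Bottom flange: 8.8 × 0.7, A = 6.16 in², y = 0.35 in, Ī = 0.25153 in⁴.
Web: 0.8 × 14.4, A = 11.52 in², y = 7.9 in, Ī = 199.07 in⁴.
Top flange: 8.8 × 0.7, A = 6.16 in², y = 15.45 in, Ī = 0.25153 in⁴.
Hole (subtracted): ⌀0.3, A = 0.070686 in², y = 7.9 in, Ī = 0.00039761 in⁴.
By symmetry the centroid is at mid-height, ȳ = 7.9 in.
Transfer each piece to the centroidal x-axis using Ī + A·d² with d = y − 7.9:
  bottom flange: d = -7.55 in → contributes +351.39 in⁴
  web: d = 0 in → contributes +199.07 in⁴
  top flange: d = 7.55 in → contributes +351.39 in⁴
  hole: d = 0 in → contributes −0.00039761 in⁴
Total I = 901.84 in⁴.

I_x ≈ 902 in⁴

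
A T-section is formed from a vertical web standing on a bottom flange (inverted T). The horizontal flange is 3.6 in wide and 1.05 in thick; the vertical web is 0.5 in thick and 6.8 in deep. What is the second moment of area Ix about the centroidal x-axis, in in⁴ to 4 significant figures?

Break the section into simple shapes (no overlaps), measuring from the bottom-left corner of the bounding box.
Flange: 3.6 × 1.05, A = 3.78 in², y = 0.525 in, Ī = 0.347288 in⁴.
Web: 0.5 × 6.8, A = 3.4 in², y = 4.45 in, Ī = 13.1013 in⁴.
Centroid: ȳ = ΣA·y / ΣA = 2.38364 in.
Transfer each piece to the centroidal x-axis using Ī + A·d² with d = y − 2.38364:
  flange: d = -1.85864 in → contributes +13.4054 in⁴
  web: d = 2.06636 in → contributes +27.6189 in⁴
Total I = 41.0243 in⁴.

Ix ≈ 41.02 in⁴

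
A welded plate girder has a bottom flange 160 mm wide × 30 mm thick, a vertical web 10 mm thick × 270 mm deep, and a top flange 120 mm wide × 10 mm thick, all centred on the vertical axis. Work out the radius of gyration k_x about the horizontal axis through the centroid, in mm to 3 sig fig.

Treat the section as a set of non-overlapping primitives; coordinates are from the bounding-box lower-left.
Bottom plate: 160 × 30, A = 4 800 mm², y = 15 mm, Ī = 360 000 mm⁴.
Web plate: 10 × 270, A = 2 700 mm², y = 165 mm, Ī = 16 402 500 mm⁴.
Top plate: 120 × 10, A = 1 200 mm², y = 305 mm, Ī = 10 000 mm⁴.
Centroid: ȳ = ΣA·y / ΣA = 101.55 mm.
Transfer each piece to the horizontal axis through the centroid using Ī + A·d² with d = y − 101.55:
  bottom plate: d = -86.552 mm → contributes +36 317 765 mm⁴
  web plate: d = 63.448 mm → contributes +27 271 846 mm⁴
  top plate: d = 203.45 mm → contributes +49 679 441 mm⁴
Total I = 113 269 052 mm⁴.
Radius of gyration: k = √(I/A) = √(113 269 052 / 8 700) = 114.1 mm.

k_x ≈ 114 mm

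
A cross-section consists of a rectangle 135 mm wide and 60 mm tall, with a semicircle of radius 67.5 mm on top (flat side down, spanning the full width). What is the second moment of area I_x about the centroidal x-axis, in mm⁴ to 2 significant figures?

I_x ≈ 1.8 × 10⁷ mm⁴

Split into non-overlapping primitives; take the origin at the lower-left of the bounding box.
Rectangular body: 135 × 60, A = 8 100 mm², y = 30 mm, Ī = 2 430 000 mm⁴.
Semicircular cap: semicircle r = 67.5, A = 7 157 mm², y = 88.65 mm, Ī = 2 278 490 mm⁴.
Centroid: ȳ = ΣA·y / ΣA = 57.51 mm.
Transfer each piece to the centroidal x-axis using Ī + A·d² with d = y − 57.51:
  rectangular body: d = -27.51 mm → contributes +8 560 695 mm⁴
  semicircular cap: d = 31.14 mm → contributes +9 217 018 mm⁴
Total I = 17 777 713 mm⁴.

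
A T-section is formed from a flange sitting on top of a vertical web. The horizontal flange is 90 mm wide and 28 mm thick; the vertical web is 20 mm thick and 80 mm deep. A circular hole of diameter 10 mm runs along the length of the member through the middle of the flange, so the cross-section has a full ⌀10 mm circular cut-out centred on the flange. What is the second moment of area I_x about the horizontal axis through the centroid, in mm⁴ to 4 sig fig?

I_x ≈ 3.836 × 10⁶ mm⁴

Split into non-overlapping primitives; take the origin at the lower-left of the bounding box.
Flange: 90 × 28, A = 2 520 mm², y = 94 mm, Ī = 164 640 mm⁴.
Web: 20 × 80, A = 1 600 mm², y = 40 mm, Ī = 853 333 mm⁴.
Hole (subtracted): ⌀10, A = 78.5398 mm², y = 94 mm, Ī = 490.874 mm⁴.
Centroid: ȳ = ΣA·y / ΣA = 72.6216 mm.
Transfer each piece to the horizontal axis through the centroid using Ī + A·d² with d = y − 72.6216:
  flange: d = 21.3784 mm → contributes +1 316 372 mm⁴
  web: d = -32.6216 mm → contributes +2 556 002 mm⁴
  hole: d = 21.3784 mm → contributes −36386.4 mm⁴
Total I = 3 835 988 mm⁴.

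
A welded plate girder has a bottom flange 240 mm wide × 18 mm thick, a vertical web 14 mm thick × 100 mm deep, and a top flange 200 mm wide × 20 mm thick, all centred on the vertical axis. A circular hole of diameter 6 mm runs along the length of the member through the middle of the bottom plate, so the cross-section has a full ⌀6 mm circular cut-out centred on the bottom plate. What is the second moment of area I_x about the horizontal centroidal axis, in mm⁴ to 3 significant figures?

I_x ≈ 3.07 × 10⁷ mm⁴

Split into non-overlapping primitives; take the origin at the lower-left of the bounding box.
Bottom plate: 240 × 18, A = 4 320 mm², y = 9 mm, Ī = 116 640 mm⁴.
Web plate: 14 × 100, A = 1 400 mm², y = 68 mm, Ī = 1 166 667 mm⁴.
Top plate: 200 × 20, A = 4 000 mm², y = 128 mm, Ī = 133 333 mm⁴.
Hole (subtracted): ⌀6, A = 28.274 mm², y = 9 mm, Ī = 63.617 mm⁴.
Centroid: ȳ = ΣA·y / ΣA = 66.637 mm.
Transfer each piece to the horizontal centroidal axis using Ī + A·d² with d = y − 66.637:
  bottom plate: d = -57.637 mm → contributes +14 467 680 mm⁴
  web plate: d = 1.3632 mm → contributes +1 169 268 mm⁴
  top plate: d = 61.363 mm → contributes +15 195 105 mm⁴
  hole: d = -57.637 mm → contributes −93 991 mm⁴
Total I = 30 738 063 mm⁴.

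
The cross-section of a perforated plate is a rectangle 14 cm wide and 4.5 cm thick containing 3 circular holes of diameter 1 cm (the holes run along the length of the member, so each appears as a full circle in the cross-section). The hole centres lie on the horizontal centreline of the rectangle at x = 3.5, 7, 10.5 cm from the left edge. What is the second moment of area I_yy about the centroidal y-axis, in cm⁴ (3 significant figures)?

Split into non-overlapping primitives; take the origin at the lower-left of the bounding box.
Plate: 14 × 4.5, A = 63 cm², x = 7 cm, Ī = 1 029 cm⁴.
Hole 1 (subtracted): ⌀1, A = 0.7854 cm², x = 3.5 cm, Ī = 0.049087 cm⁴.
Hole 2 (subtracted): ⌀1, A = 0.7854 cm², x = 7 cm, Ī = 0.049087 cm⁴.
Hole 3 (subtracted): ⌀1, A = 0.7854 cm², x = 10.5 cm, Ī = 0.049087 cm⁴.
By symmetry the centroid is at mid-width, x̄ = 7 cm.
Transfer each piece to the centroidal y-axis using Ī + A·d² with d = x − 7:
  plate: d = 0 cm → contributes +1 029 cm⁴
  hole 1: d = -3.5 cm → contributes −9.6702 cm⁴
  hole 2: d = 0 cm → contributes −0.049087 cm⁴
  hole 3: d = 3.5 cm → contributes −9.6702 cm⁴
Total I = 1009.6 cm⁴.

I_yy ≈ 1010 cm⁴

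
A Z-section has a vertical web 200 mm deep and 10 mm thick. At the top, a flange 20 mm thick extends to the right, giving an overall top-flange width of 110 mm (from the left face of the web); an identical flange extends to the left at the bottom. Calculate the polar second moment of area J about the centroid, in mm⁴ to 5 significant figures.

J ≈ 5.4650 × 10⁷ mm⁴

Treat the section as a set of non-overlapping primitives; coordinates are from the bounding-box lower-left.
Web: 10 × 200, A = 2 000 mm², y = 100 mm, Ī = 6 666 667 mm⁴.
Top flange (beyond web): 100 × 20, A = 2 000 mm², y = 190 mm, Ī = 66666.67 mm⁴.
Bottom flange (beyond web): 100 × 20, A = 2 000 mm², y = 10 mm, Ī = 66666.67 mm⁴.
Centroid: ȳ = ΣA·y / ΣA = 100 mm.
Transfer each piece to the centroidal x-axis using Ī + A·d² with d = y − 100:
  web: d = 0 mm → contributes +6 666 667 mm⁴
  top flange (beyond web): d = 90 mm → contributes +16 266 667 mm⁴
  bottom flange (beyond web): d = -90 mm → contributes +16 266 667 mm⁴
Total I = 39 200 000 mm⁴.
For the y-axis: x̄ = 105 mm.
Repeating about the centroidal y-axis gives I_y = 15 450 000 mm⁴.
Polar second moment: J = I_x + I_y = 54 650 000 mm⁴.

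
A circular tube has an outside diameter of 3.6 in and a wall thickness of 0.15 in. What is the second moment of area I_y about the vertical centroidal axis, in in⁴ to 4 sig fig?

I_y ≈ 2.423 in⁴

Break the section into simple shapes (no overlaps), measuring from the bottom-left corner of the bounding box.
Outer circle: ⌀3.6, A = 10.1788 in², x = 1.8 in, Ī = 8.2448 in⁴.
Bore (subtracted): ⌀3.3, A = 8.55299 in², x = 1.8 in, Ī = 5.82138 in⁴.
By symmetry the centroid is at mid-width, x̄ = 1.8 in.
All pieces are centred on the vertical centroidal axis, so I = ΣĪ (holes subtracted) = 2.42342 in⁴.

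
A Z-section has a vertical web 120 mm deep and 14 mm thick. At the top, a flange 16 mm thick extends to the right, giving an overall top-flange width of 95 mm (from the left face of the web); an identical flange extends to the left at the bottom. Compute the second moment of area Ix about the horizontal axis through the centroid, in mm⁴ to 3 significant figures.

Decompose the section into non-overlapping parts with the origin at the bottom-left of its bounding rectangle.
Web: 14 × 120, A = 1 680 mm², y = 60 mm, Ī = 2 016 000 mm⁴.
Top flange (beyond web): 81 × 16, A = 1 296 mm², y = 112 mm, Ī = 27 648 mm⁴.
Bottom flange (beyond web): 81 × 16, A = 1 296 mm², y = 8 mm, Ī = 27 648 mm⁴.
Centroid: ȳ = ΣA·y / ΣA = 60 mm.
Transfer each piece to the horizontal axis through the centroid using Ī + A·d² with d = y − 60:
  web: d = 0 mm → contributes +2 016 000 mm⁴
  top flange (beyond web): d = 52 mm → contributes +3 532 032 mm⁴
  bottom flange (beyond web): d = -52 mm → contributes +3 532 032 mm⁴
Total I = 9 080 064 mm⁴.

Ix ≈ 9.08 × 10⁶ mm⁴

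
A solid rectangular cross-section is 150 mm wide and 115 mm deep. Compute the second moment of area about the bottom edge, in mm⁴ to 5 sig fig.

The section: 150 × 115, A = 17 250 mm², y = 57.5 mm, Ī = 19 010 938 mm⁴.
Transfer it to a horizontal axis along the bottom face using Ī + A·d² with d = y − 0:
  the section: d = 57.5 mm → contributes +76 043 750 mm⁴
Total I = 76 043 750 mm⁴.

I_base ≈ 7.6044 × 10⁷ mm⁴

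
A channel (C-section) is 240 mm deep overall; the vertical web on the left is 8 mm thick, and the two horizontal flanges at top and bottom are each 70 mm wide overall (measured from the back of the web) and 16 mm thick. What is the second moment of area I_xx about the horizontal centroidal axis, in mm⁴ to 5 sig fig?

Break the section into simple shapes (no overlaps), measuring from the bottom-left corner of the bounding box.
Web: 8 × 240, A = 1 920 mm², y = 120 mm, Ī = 9 216 000 mm⁴.
Top flange (beyond web): 62 × 16, A = 992 mm², y = 232 mm, Ī = 21162.67 mm⁴.
Bottom flange (beyond web): 62 × 16, A = 992 mm², y = 8 mm, Ī = 21162.67 mm⁴.
By symmetry the centroid is at mid-height, ȳ = 120 mm.
Transfer each piece to the horizontal centroidal axis using Ī + A·d² with d = y − 120:
  web: d = 0 mm → contributes +9 216 000 mm⁴
  top flange (beyond web): d = 112 mm → contributes +12 464 811 mm⁴
  bottom flange (beyond web): d = -112 mm → contributes +12 464 811 mm⁴
Total I = 34 145 621 mm⁴.

I_xx ≈ 3.4146 × 10⁷ mm⁴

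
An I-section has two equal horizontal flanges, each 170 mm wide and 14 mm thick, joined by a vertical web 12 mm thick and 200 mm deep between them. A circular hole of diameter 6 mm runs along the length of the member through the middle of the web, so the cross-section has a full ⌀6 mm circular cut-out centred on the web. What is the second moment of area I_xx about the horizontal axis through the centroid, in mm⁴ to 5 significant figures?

Split into non-overlapping primitives; take the origin at the lower-left of the bounding box.
Bottom flange: 170 × 14, A = 2 380 mm², y = 7 mm, Ī = 38873.33 mm⁴.
Web: 12 × 200, A = 2 400 mm², y = 114 mm, Ī = 8 000 000 mm⁴.
Top flange: 170 × 14, A = 2 380 mm², y = 221 mm, Ī = 38873.33 mm⁴.
Hole (subtracted): ⌀6, A = 28.27433 mm², y = 114 mm, Ī = 63.61725 mm⁴.
By symmetry the centroid is at mid-height, ȳ = 114 mm.
Transfer each piece to the horizontal axis through the centroid using Ī + A·d² with d = y − 114:
  bottom flange: d = -107 mm → contributes +27 287 493 mm⁴
  web: d = 0 mm → contributes +8 000 000 mm⁴
  top flange: d = 107 mm → contributes +27 287 493 mm⁴
  hole: d = 0 mm → contributes −63.61725 mm⁴
Total I = 62 574 923 mm⁴.

I_xx ≈ 6.2575 × 10⁷ mm⁴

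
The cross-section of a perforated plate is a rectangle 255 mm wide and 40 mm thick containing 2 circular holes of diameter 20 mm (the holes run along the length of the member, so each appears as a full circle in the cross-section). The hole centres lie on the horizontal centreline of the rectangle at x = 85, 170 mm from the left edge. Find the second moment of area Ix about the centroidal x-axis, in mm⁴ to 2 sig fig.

Ix ≈ 1.3 × 10⁶ mm⁴

Decompose the section into non-overlapping parts with the origin at the bottom-left of its bounding rectangle.
Plate: 255 × 40, A = 10 200 mm², y = 20 mm, Ī = 1 360 000 mm⁴.
Hole 1 (subtracted): ⌀20, A = 314.2 mm², y = 20 mm, Ī = 7 854 mm⁴.
Hole 2 (subtracted): ⌀20, A = 314.2 mm², y = 20 mm, Ī = 7 854 mm⁴.
By symmetry the centroid is at mid-height, ȳ = 20 mm.
All pieces are centred on the centroidal x-axis, so I = ΣĪ (holes subtracted) = 1 344 292 mm⁴.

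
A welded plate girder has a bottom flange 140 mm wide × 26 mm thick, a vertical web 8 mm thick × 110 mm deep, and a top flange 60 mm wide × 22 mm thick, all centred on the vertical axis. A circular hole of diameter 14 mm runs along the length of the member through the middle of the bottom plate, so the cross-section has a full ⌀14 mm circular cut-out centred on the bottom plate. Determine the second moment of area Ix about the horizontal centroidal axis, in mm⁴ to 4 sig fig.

Split into non-overlapping primitives; take the origin at the lower-left of the bounding box.
Bottom plate: 140 × 26, A = 3 640 mm², y = 13 mm, Ī = 205 053 mm⁴.
Web plate: 8 × 110, A = 880 mm², y = 81 mm, Ī = 887 333 mm⁴.
Top plate: 60 × 22, A = 1 320 mm², y = 147 mm, Ī = 53 240 mm⁴.
Hole (subtracted): ⌀14, A = 153.938 mm², y = 13 mm, Ī = 1885.74 mm⁴.
Centroid: ȳ = ΣA·y / ΣA = 54.6316 mm.
Transfer each piece to the horizontal centroidal axis using Ī + A·d² with d = y − 54.6316:
  bottom plate: d = -41.6316 mm → contributes +6 513 873 mm⁴
  web plate: d = 26.3684 mm → contributes +1 499 190 mm⁴
  top plate: d = 92.3684 mm → contributes +11 315 370 mm⁴
  hole: d = -41.6316 mm → contributes −268 690 mm⁴
Total I = 19 059 743 mm⁴.

Ix ≈ 1.906 × 10⁷ mm⁴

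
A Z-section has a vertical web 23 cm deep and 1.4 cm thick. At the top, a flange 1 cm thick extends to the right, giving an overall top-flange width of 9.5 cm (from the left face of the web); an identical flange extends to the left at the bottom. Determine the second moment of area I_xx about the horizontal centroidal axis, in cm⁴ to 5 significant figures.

I_xx ≈ 3381.0 cm⁴

Decompose the section into non-overlapping parts with the origin at the bottom-left of its bounding rectangle.
Web: 1.4 × 23, A = 32.2 cm², y = 11.5 cm, Ī = 1419.483 cm⁴.
Top flange (beyond web): 8.1 × 1, A = 8.1 cm², y = 22.5 cm, Ī = 0.675 cm⁴.
Bottom flange (beyond web): 8.1 × 1, A = 8.1 cm², y = 0.5 cm, Ī = 0.675 cm⁴.
Centroid: ȳ = ΣA·y / ΣA = 11.5 cm.
Transfer each piece to the horizontal centroidal axis using Ī + A·d² with d = y − 11.5:
  web: d = 0 cm → contributes +1419.483 cm⁴
  top flange (beyond web): d = 11 cm → contributes +980.775 cm⁴
  bottom flange (beyond web): d = -11 cm → contributes +980.775 cm⁴
Total I = 3381.033 cm⁴.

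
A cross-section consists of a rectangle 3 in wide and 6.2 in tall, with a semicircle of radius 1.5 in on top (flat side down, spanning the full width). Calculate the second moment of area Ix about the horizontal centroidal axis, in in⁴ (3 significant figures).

Ix ≈ 102 in⁴

Decompose the section into non-overlapping parts with the origin at the bottom-left of its bounding rectangle.
Rectangular body: 3 × 6.2, A = 18.6 in², y = 3.1 in, Ī = 59.582 in⁴.
Semicircular cap: semicircle r = 1.5, A = 3.5343 in², y = 6.8366 in, Ī = 0.55564 in⁴.
Centroid: ȳ = ΣA·y / ΣA = 3.6966 in.
Transfer each piece to the horizontal centroidal axis using Ī + A·d² with d = y − 3.6966:
  rectangular body: d = -0.59664 in → contributes +66.203 in⁴
  semicircular cap: d = 3.14 in → contributes +35.402 in⁴
Total I = 101.61 in⁴.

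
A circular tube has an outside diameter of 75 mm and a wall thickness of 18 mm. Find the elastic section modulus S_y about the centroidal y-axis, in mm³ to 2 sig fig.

Decompose the section into non-overlapping parts with the origin at the bottom-left of its bounding rectangle.
Outer circle: ⌀75, A = 4 418 mm², x = 37.5 mm, Ī = 1 553 156 mm⁴.
Bore (subtracted): ⌀39, A = 1 195 mm², x = 37.5 mm, Ī = 113 561 mm⁴.
By symmetry the centroid is at mid-width, x̄ = 37.5 mm.
All pieces are centred on the centroidal y-axis, so I = ΣĪ (holes subtracted) = 1 439 595 mm⁴.
Extreme fibre distance c = 37.5 mm; S = I/c = 38 389 mm³.

S_y ≈ 3.8 × 10⁴ mm³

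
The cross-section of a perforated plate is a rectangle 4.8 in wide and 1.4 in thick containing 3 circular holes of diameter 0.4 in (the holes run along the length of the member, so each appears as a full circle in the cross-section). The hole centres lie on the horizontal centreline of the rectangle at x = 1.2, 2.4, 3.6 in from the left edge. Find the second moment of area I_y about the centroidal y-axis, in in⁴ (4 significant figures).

I_y ≈ 12.54 in⁴

Treat the section as a set of non-overlapping primitives; coordinates are from the bounding-box lower-left.
Plate: 4.8 × 1.4, A = 6.72 in², x = 2.4 in, Ī = 12.9024 in⁴.
Hole 1 (subtracted): ⌀0.4, A = 0.125664 in², x = 1.2 in, Ī = 0.00125664 in⁴.
Hole 2 (subtracted): ⌀0.4, A = 0.125664 in², x = 2.4 in, Ī = 0.00125664 in⁴.
Hole 3 (subtracted): ⌀0.4, A = 0.125664 in², x = 3.6 in, Ī = 0.00125664 in⁴.
By symmetry the centroid is at mid-width, x̄ = 2.4 in.
Transfer each piece to the centroidal y-axis using Ī + A·d² with d = x − 2.4:
  plate: d = 0 in → contributes +12.9024 in⁴
  hole 1: d = -1.2 in → contributes −0.182212 in⁴
  hole 2: d = 0 in → contributes −0.00125664 in⁴
  hole 3: d = 1.2 in → contributes −0.182212 in⁴
Total I = 12.5367 in⁴.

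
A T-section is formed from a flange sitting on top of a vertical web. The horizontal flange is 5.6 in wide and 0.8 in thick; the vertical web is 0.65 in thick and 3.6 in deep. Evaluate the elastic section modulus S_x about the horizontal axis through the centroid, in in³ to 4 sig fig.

Break the section into simple shapes (no overlaps), measuring from the bottom-left corner of the bounding box.
Flange: 5.6 × 0.8, A = 4.48 in², y = 4 in, Ī = 0.238933 in⁴.
Web: 0.65 × 3.6, A = 2.34 in², y = 1.8 in, Ī = 2.5272 in⁴.
Centroid: ȳ = ΣA·y / ΣA = 3.24516 in.
Transfer each piece to the horizontal axis through the centroid using Ī + A·d² with d = y − 3.24516:
  flange: d = 0.754839 in → contributes +2.79155 in⁴
  web: d = -1.44516 in → contributes +7.41427 in⁴
Total I = 10.2058 in⁴.
Extreme fibre distance c = 3.24516 in; S = I/c = 3.14494 in³.

S_x ≈ 3.145 in³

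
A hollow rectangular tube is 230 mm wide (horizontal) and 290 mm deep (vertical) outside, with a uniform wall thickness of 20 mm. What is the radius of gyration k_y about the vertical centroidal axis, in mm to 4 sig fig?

k_y ≈ 88.72 mm

Treat the section as a set of non-overlapping primitives; coordinates are from the bounding-box lower-left.
Outer rectangle: 230 × 290, A = 66 700 mm², x = 115 mm, Ī = 294 035 833 mm⁴.
Inner void (subtracted): 190 × 250, A = 47 500 mm², x = 115 mm, Ī = 142 895 833 mm⁴.
By symmetry the centroid is at mid-width, x̄ = 115 mm.
All pieces are centred on the vertical centroidal axis, so I = ΣĪ (holes subtracted) = 151 140 000 mm⁴.
Radius of gyration: k = √(I/A) = √(151 140 000 / 19 200) = 88.7236 mm.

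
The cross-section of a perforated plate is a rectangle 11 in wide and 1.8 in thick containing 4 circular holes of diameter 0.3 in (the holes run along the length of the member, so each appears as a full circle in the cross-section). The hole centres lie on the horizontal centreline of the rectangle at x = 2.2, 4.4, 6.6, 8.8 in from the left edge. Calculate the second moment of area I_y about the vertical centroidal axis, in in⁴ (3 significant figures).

I_y ≈ 198 in⁴

Decompose the section into non-overlapping parts with the origin at the bottom-left of its bounding rectangle.
Plate: 11 × 1.8, A = 19.8 in², x = 5.5 in, Ī = 199.65 in⁴.
Hole 1 (subtracted): ⌀0.3, A = 0.070686 in², x = 2.2 in, Ī = 0.00039761 in⁴.
Hole 2 (subtracted): ⌀0.3, A = 0.070686 in², x = 4.4 in, Ī = 0.00039761 in⁴.
Hole 3 (subtracted): ⌀0.3, A = 0.070686 in², x = 6.6 in, Ī = 0.00039761 in⁴.
Hole 4 (subtracted): ⌀0.3, A = 0.070686 in², x = 8.8 in, Ī = 0.00039761 in⁴.
By symmetry the centroid is at mid-width, x̄ = 5.5 in.
Transfer each piece to the vertical centroidal axis using Ī + A·d² with d = x − 5.5:
  plate: d = 0 in → contributes +199.65 in⁴
  hole 1: d = -3.3 in → contributes −0.77017 in⁴
  hole 2: d = -1.1 in → contributes −0.085927 in⁴
  hole 3: d = 1.1 in → contributes −0.085927 in⁴
  hole 4: d = 3.3 in → contributes −0.77017 in⁴
Total I = 197.94 in⁴.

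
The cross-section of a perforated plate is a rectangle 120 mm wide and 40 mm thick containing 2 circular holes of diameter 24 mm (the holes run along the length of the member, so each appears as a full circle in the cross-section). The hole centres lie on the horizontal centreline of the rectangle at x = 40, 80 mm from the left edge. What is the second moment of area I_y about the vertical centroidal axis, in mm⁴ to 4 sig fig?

I_y ≈ 5.366 × 10⁶ mm⁴

Treat the section as a set of non-overlapping primitives; coordinates are from the bounding-box lower-left.
Plate: 120 × 40, A = 4 800 mm², x = 60 mm, Ī = 5 760 000 mm⁴.
Hole 1 (subtracted): ⌀24, A = 452.389 mm², x = 40 mm, Ī = 16 286 mm⁴.
Hole 2 (subtracted): ⌀24, A = 452.389 mm², x = 80 mm, Ī = 16 286 mm⁴.
By symmetry the centroid is at mid-width, x̄ = 60 mm.
Transfer each piece to the vertical centroidal axis using Ī + A·d² with d = x − 60:
  plate: d = 0 mm → contributes +5 760 000 mm⁴
  hole 1: d = -20 mm → contributes −197 242 mm⁴
  hole 2: d = 20 mm → contributes −197 242 mm⁴
Total I = 5 365 516 mm⁴.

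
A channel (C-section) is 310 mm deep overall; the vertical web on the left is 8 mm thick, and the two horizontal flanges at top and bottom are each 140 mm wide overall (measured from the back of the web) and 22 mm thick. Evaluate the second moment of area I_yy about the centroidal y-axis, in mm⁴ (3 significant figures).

Decompose the section into non-overlapping parts with the origin at the bottom-left of its bounding rectangle.
Web: 8 × 310, A = 2 480 mm², x = 4 mm, Ī = 13 227 mm⁴.
Top flange (beyond web): 132 × 22, A = 2 904 mm², x = 74 mm, Ī = 4 216 608 mm⁴.
Bottom flange (beyond web): 132 × 22, A = 2 904 mm², x = 74 mm, Ī = 4 216 608 mm⁴.
Centroid: x̄ = ΣA·x / ΣA = 53.054 mm.
Transfer each piece to the centroidal y-axis using Ī + A·d² with d = x − 53.054:
  web: d = -49.054 mm → contributes +5 980 851 mm⁴
  top flange (beyond web): d = 20.946 mm → contributes +5 490 688 mm⁴
  bottom flange (beyond web): d = 20.946 mm → contributes +5 490 688 mm⁴
Total I = 16 962 226 mm⁴.

I_yy ≈ 1.70 × 10⁷ mm⁴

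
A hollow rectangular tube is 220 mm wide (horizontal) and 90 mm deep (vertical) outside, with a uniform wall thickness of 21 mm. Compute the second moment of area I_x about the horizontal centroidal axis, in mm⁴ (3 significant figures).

I_x ≈ 1.17 × 10⁷ mm⁴

Treat the section as a set of non-overlapping primitives; coordinates are from the bounding-box lower-left.
Outer rectangle: 220 × 90, A = 19 800 mm², y = 45 mm, Ī = 13 365 000 mm⁴.
Inner void (subtracted): 178 × 48, A = 8 544 mm², y = 45 mm, Ī = 1 640 448 mm⁴.
By symmetry the centroid is at mid-height, ȳ = 45 mm.
All pieces are centred on the horizontal centroidal axis, so I = ΣĪ (holes subtracted) = 11 724 552 mm⁴.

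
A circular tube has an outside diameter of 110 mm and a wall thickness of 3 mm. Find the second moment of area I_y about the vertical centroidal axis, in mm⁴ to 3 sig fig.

Break the section into simple shapes (no overlaps), measuring from the bottom-left corner of the bounding box.
Outer circle: ⌀110, A = 9503.3 mm², x = 55 mm, Ī = 7 186 884 mm⁴.
Bore (subtracted): ⌀104, A = 8494.9 mm², x = 55 mm, Ī = 5 742 530 mm⁴.
By symmetry the centroid is at mid-width, x̄ = 55 mm.
All pieces are centred on the vertical centroidal axis, so I = ΣĪ (holes subtracted) = 1 444 354 mm⁴.

I_y ≈ 1.44 × 10⁶ mm⁴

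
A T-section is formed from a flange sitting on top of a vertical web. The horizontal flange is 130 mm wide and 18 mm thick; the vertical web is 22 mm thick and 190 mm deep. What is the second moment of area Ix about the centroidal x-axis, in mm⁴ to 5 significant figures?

Treat the section as a set of non-overlapping primitives; coordinates are from the bounding-box lower-left.
Flange: 130 × 18, A = 2 340 mm², y = 199 mm, Ī = 63 180 mm⁴.
Web: 22 × 190, A = 4 180 mm², y = 95 mm, Ī = 12 574 833 mm⁴.
Centroid: ȳ = ΣA·y / ΣA = 132.3252 mm.
Transfer each piece to the centroidal x-axis using Ī + A·d² with d = y − 132.3252:
  flange: d = 66.67485 mm → contributes +10 465 732 mm⁴
  web: d = -37.32515 mm → contributes +18 398 272 mm⁴
Total I = 28 864 004 mm⁴.

Ix ≈ 2.8864 × 10⁷ mm⁴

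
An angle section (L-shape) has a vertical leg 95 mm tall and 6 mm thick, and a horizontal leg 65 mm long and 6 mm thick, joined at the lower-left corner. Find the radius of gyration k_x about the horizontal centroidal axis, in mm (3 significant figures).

Break the section into simple shapes (no overlaps), measuring from the bottom-left corner of the bounding box.
Vertical leg: 6 × 95, A = 570 mm², y = 47.5 mm, Ī = 428 688 mm⁴.
Horizontal leg (remainder): 59 × 6, A = 354 mm², y = 3 mm, Ī = 1 062 mm⁴.
Centroid: ȳ = ΣA·y / ΣA = 30.451 mm.
Transfer each piece to the horizontal centroidal axis using Ī + A·d² with d = y − 30.451:
  vertical leg: d = 17.049 mm → contributes +594 363 mm⁴
  horizontal leg (remainder): d = -27.451 mm → contributes +267 827 mm⁴
Total I = 862 190 mm⁴.
Radius of gyration: k = √(I/A) = √(862 190 / 924) = 30.547 mm.

k_x ≈ 30.5 mm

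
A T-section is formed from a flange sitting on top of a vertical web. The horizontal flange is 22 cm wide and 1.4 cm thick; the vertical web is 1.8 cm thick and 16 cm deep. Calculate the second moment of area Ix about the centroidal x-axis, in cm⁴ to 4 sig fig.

Break the section into simple shapes (no overlaps), measuring from the bottom-left corner of the bounding box.
Flange: 22 × 1.4, A = 30.8 cm², y = 16.7 cm, Ī = 5.03067 cm⁴.
Web: 1.8 × 16, A = 28.8 cm², y = 8 cm, Ī = 614.4 cm⁴.
Centroid: ȳ = ΣA·y / ΣA = 12.496 cm.
Transfer each piece to the centroidal x-axis using Ī + A·d² with d = y − 12.496:
  flange: d = 4.20403 cm → contributes +549.385 cm⁴
  web: d = -4.49597 cm → contributes +1196.56 cm⁴
Total I = 1745.94 cm⁴.

Ix ≈ 1746 cm⁴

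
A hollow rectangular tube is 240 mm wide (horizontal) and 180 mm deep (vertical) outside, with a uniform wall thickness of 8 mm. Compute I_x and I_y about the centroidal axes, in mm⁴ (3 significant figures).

Split into non-overlapping primitives; take the origin at the lower-left of the bounding box.
Outer rectangle: 240 × 180, A = 43 200 mm², y = 90 mm, Ī = 116 640 000 mm⁴.
Inner void (subtracted): 224 × 164, A = 36 736 mm², y = 90 mm, Ī = 82 337 621 mm⁴.
By symmetry the centroid is at mid-height, ȳ = 90 mm.
All pieces are centred on the centroidal x-axis, so I = ΣĪ (holes subtracted) = 34 302 379 mm⁴.
Repeating about the centroidal y-axis gives I_y = 53 754 539 mm⁴.

I_x ≈ 3.43 × 10⁷ mm⁴, I_y ≈ 5.38 × 10⁷ mm⁴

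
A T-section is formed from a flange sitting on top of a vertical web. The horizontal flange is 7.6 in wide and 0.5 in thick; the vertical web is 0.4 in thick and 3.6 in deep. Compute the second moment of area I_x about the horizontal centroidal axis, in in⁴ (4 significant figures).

I_x ≈ 6.023 in⁴

Split into non-overlapping primitives; take the origin at the lower-left of the bounding box.
Flange: 7.6 × 0.5, A = 3.8 in², y = 3.85 in, Ī = 0.0791667 in⁴.
Web: 0.4 × 3.6, A = 1.44 in², y = 1.8 in, Ī = 1.5552 in⁴.
Centroid: ȳ = ΣA·y / ΣA = 3.28664 in.
Transfer each piece to the horizontal centroidal axis using Ī + A·d² with d = y − 3.28664:
  flange: d = 0.563359 in → contributes +1.28518 in⁴
  web: d = -1.48664 in → contributes +4.73775 in⁴
Total I = 6.02293 in⁴.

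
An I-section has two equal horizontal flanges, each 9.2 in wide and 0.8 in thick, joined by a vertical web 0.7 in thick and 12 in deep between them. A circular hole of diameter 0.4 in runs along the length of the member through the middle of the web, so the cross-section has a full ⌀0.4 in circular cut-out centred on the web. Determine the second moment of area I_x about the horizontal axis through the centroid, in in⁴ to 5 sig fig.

Decompose the section into non-overlapping parts with the origin at the bottom-left of its bounding rectangle.
Bottom flange: 9.2 × 0.8, A = 7.36 in², y = 0.4 in, Ī = 0.3925333 in⁴.
Web: 0.7 × 12, A = 8.4 in², y = 6.8 in, Ī = 100.8 in⁴.
Top flange: 9.2 × 0.8, A = 7.36 in², y = 13.2 in, Ī = 0.3925333 in⁴.
Hole (subtracted): ⌀0.4, A = 0.1256637 in², y = 6.8 in, Ī = 0.001256637 in⁴.
By symmetry the centroid is at mid-height, ȳ = 6.8 in.
Transfer each piece to the horizontal axis through the centroid using Ī + A·d² with d = y − 6.8:
  bottom flange: d = -6.4 in → contributes +301.8581 in⁴
  web: d = 0 in → contributes +100.8 in⁴
  top flange: d = 6.4 in → contributes +301.8581 in⁴
  hole: d = 0 in → contributes −0.001256637 in⁴
Total I = 704.515 in⁴.

I_x ≈ 704.52 in⁴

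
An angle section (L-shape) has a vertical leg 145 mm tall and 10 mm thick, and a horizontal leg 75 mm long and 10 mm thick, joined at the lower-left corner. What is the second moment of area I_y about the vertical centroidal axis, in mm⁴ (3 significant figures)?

Decompose the section into non-overlapping parts with the origin at the bottom-left of its bounding rectangle.
Vertical leg: 10 × 145, A = 1 450 mm², x = 5 mm, Ī = 12 083 mm⁴.
Horizontal leg (remainder): 65 × 10, A = 650 mm², x = 42.5 mm, Ī = 228 854 mm⁴.
Centroid: x̄ = ΣA·x / ΣA = 16.607 mm.
Transfer each piece to the vertical centroidal axis using Ī + A·d² with d = x − 16.607:
  vertical leg: d = -11.607 mm → contributes +207 436 mm⁴
  horizontal leg (remainder): d = 25.893 mm → contributes +664 640 mm⁴
Total I = 872 076 mm⁴.

I_y ≈ 8.72 × 10⁵ mm⁴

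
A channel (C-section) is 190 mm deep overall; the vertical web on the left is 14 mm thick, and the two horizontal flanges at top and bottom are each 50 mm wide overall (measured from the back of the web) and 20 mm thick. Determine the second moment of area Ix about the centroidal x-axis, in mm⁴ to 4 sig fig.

Ix ≈ 1.845 × 10⁷ mm⁴

Decompose the section into non-overlapping parts with the origin at the bottom-left of its bounding rectangle.
Web: 14 × 190, A = 2 660 mm², y = 95 mm, Ī = 8 002 167 mm⁴.
Top flange (beyond web): 36 × 20, A = 720 mm², y = 180 mm, Ī = 24 000 mm⁴.
Bottom flange (beyond web): 36 × 20, A = 720 mm², y = 10 mm, Ī = 24 000 mm⁴.
By symmetry the centroid is at mid-height, ȳ = 95 mm.
Transfer each piece to the centroidal x-axis using Ī + A·d² with d = y − 95:
  web: d = 0 mm → contributes +8 002 167 mm⁴
  top flange (beyond web): d = 85 mm → contributes +5 226 000 mm⁴
  bottom flange (beyond web): d = -85 mm → contributes +5 226 000 mm⁴
Total I = 18 454 167 mm⁴.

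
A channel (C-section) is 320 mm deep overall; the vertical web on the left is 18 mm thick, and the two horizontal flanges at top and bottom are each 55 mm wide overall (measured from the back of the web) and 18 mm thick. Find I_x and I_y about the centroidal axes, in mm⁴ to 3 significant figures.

I_x ≈ 7.96 × 10⁷ mm⁴, I_y ≈ 1.13 × 10⁶ mm⁴

Decompose the section into non-overlapping parts with the origin at the bottom-left of its bounding rectangle.
Web: 18 × 320, A = 5 760 mm², y = 160 mm, Ī = 49 152 000 mm⁴.
Top flange (beyond web): 37 × 18, A = 666 mm², y = 311 mm, Ī = 17 982 mm⁴.
Bottom flange (beyond web): 37 × 18, A = 666 mm², y = 9 mm, Ī = 17 982 mm⁴.
By symmetry the centroid is at mid-height, ȳ = 160 mm.
Transfer each piece to the centroidal x-axis using Ī + A·d² with d = y − 160:
  web: d = 0 mm → contributes +49 152 000 mm⁴
  top flange (beyond web): d = 151 mm → contributes +15 203 448 mm⁴
  bottom flange (beyond web): d = -151 mm → contributes +15 203 448 mm⁴
Total I = 79 558 896 mm⁴.
For the y-axis: x̄ = 14.165 mm.
Repeating about the centroidal y-axis gives I_y = 1 125 611 mm⁴.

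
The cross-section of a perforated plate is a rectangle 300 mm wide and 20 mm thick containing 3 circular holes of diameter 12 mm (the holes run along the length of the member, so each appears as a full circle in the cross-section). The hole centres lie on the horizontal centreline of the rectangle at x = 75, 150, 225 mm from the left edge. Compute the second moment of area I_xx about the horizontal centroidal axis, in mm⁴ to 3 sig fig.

Decompose the section into non-overlapping parts with the origin at the bottom-left of its bounding rectangle.
Plate: 300 × 20, A = 6 000 mm², y = 10 mm, Ī = 200 000 mm⁴.
Hole 1 (subtracted): ⌀12, A = 113.1 mm², y = 10 mm, Ī = 1017.9 mm⁴.
Hole 2 (subtracted): ⌀12, A = 113.1 mm², y = 10 mm, Ī = 1017.9 mm⁴.
Hole 3 (subtracted): ⌀12, A = 113.1 mm², y = 10 mm, Ī = 1017.9 mm⁴.
By symmetry the centroid is at mid-height, ȳ = 10 mm.
All pieces are centred on the horizontal centroidal axis, so I = ΣĪ (holes subtracted) = 196 946 mm⁴.

I_xx ≈ 1.97 × 10⁵ mm⁴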